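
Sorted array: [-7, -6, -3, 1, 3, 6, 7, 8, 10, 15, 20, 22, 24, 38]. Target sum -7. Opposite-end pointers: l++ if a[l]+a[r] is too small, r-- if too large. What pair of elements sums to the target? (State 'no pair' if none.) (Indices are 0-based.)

l=0 r=13: -7+38=31 >-7, r--
l=0 r=12: -7+24=17 >-7, r--
l=0 r=11: -7+22=15 >-7, r--
l=0 r=10: -7+20=13 >-7, r--
l=0 r=9: -7+15=8 >-7, r--
l=0 r=8: -7+10=3 >-7, r--
l=0 r=7: -7+8=1 >-7, r--
l=0 r=6: -7+7=0 >-7, r--
l=0 r=5: -7+6=-1 >-7, r--
l=0 r=4: -7+3=-4 >-7, r--
l=0 r=3: -7+1=-6 >-7, r--
l=0 r=2: -7+-3=-10 <-7, l++
l=1 r=2: -6+-3=-9 <-7, l++

no pair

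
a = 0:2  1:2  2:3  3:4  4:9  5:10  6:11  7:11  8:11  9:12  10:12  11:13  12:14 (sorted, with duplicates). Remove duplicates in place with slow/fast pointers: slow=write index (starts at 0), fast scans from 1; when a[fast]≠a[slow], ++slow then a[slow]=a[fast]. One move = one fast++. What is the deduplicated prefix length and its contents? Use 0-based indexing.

(s=0,f=1) a[fast]=2=a[slow] dup → fast++
(s=0,f=2) a[fast]=3≠a[slow]=2 write a[1]=3 → slow++,fast++
(s=1,f=3) a[fast]=4≠a[slow]=3 write a[2]=4 → slow++,fast++
(s=2,f=4) a[fast]=9≠a[slow]=4 write a[3]=9 → slow++,fast++
(s=3,f=5) a[fast]=10≠a[slow]=9 write a[4]=10 → slow++,fast++
(s=4,f=6) a[fast]=11≠a[slow]=10 write a[5]=11 → slow++,fast++
(s=5,f=7) a[fast]=11=a[slow] dup → fast++
(s=5,f=8) a[fast]=11=a[slow] dup → fast++
(s=5,f=9) a[fast]=12≠a[slow]=11 write a[6]=12 → slow++,fast++
(s=6,f=10) a[fast]=12=a[slow] dup → fast++
(s=6,f=11) a[fast]=13≠a[slow]=12 write a[7]=13 → slow++,fast++
(s=7,f=12) a[fast]=14≠a[slow]=13 write a[8]=14 → slow++,fast++

length 9; prefix = [2, 3, 4, 9, 10, 11, 12, 13, 14]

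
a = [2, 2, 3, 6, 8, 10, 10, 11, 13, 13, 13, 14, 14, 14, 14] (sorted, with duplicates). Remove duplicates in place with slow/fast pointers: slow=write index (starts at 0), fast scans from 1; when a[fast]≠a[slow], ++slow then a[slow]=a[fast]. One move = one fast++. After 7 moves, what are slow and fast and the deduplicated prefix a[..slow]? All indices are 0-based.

slow=5, fast=8, prefix=[2, 3, 6, 8, 10, 11]

slow=0 fast=1: a[fast]=2=a[slow] dup, fast++
slow=0 fast=2: a[fast]=3≠a[slow]=2 write a[1]=3, slow++,fast++
slow=1 fast=3: a[fast]=6≠a[slow]=3 write a[2]=6, slow++,fast++
slow=2 fast=4: a[fast]=8≠a[slow]=6 write a[3]=8, slow++,fast++
slow=3 fast=5: a[fast]=10≠a[slow]=8 write a[4]=10, slow++,fast++
slow=4 fast=6: a[fast]=10=a[slow] dup, fast++
slow=4 fast=7: a[fast]=11≠a[slow]=10 write a[5]=11, slow++,fast++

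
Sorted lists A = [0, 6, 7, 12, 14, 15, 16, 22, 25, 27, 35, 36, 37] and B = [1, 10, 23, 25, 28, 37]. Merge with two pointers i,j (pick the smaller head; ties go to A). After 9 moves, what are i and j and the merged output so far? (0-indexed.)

i=0 j=0: A[i]=0<=B[j]=1 take 0, i++
i=1 j=0: A[i]=6>B[j]=1 take 1, j++
i=1 j=1: A[i]=6<=B[j]=10 take 6, i++
i=2 j=1: A[i]=7<=B[j]=10 take 7, i++
i=3 j=1: A[i]=12>B[j]=10 take 10, j++
i=3 j=2: A[i]=12<=B[j]=23 take 12, i++
i=4 j=2: A[i]=14<=B[j]=23 take 14, i++
i=5 j=2: A[i]=15<=B[j]=23 take 15, i++
i=6 j=2: A[i]=16<=B[j]=23 take 16, i++

i=7, j=2, merged so far=[0, 1, 6, 7, 10, 12, 14, 15, 16]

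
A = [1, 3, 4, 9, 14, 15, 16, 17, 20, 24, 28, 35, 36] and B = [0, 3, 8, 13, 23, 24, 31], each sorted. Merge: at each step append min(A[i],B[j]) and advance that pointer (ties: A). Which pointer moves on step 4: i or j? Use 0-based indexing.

j

i=0 j=0: A[i]=1>B[j]=0 take 0, j++
i=0 j=1: A[i]=1<=B[j]=3 take 1, i++
i=1 j=1: A[i]=3<=B[j]=3 take 3, i++
i=2 j=1: A[i]=4>B[j]=3 take 3, j++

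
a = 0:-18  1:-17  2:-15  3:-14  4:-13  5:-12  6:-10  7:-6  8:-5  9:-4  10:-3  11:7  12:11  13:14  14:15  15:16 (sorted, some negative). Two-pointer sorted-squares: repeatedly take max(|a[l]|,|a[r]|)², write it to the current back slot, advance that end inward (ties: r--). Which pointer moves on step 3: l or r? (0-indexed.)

[0,15] |-18|>|16| out[15]=324 → l++
[1,15] |-17|>|16| out[14]=289 → l++
[2,15] |-15|<=|16| out[13]=256 → r--

r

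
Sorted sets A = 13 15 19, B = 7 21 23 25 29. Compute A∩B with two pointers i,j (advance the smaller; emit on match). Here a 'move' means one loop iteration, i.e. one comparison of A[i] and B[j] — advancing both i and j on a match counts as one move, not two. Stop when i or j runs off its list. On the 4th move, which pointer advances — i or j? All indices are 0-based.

i=0 j=0: 13>7, j++
i=0 j=1: 13<21, i++
i=1 j=1: 15<21, i++
i=2 j=1: 19<21, i++

i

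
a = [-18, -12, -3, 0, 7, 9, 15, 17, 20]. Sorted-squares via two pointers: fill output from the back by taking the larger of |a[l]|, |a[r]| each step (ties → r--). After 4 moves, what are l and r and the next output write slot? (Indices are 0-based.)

l=0 r=8: |-18|<=|20| out[8]=400, r--
l=0 r=7: |-18|>|17| out[7]=324, l++
l=1 r=7: |-12|<=|17| out[6]=289, r--
l=1 r=6: |-12|<=|15| out[5]=225, r--

l=1, r=5, next write slot=4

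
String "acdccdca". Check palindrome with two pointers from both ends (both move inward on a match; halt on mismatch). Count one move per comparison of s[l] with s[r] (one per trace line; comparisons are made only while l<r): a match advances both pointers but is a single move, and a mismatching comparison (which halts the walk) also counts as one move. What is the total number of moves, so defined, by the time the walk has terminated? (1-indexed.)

[1,8] 'a'=='a' → l++,r--
[2,7] 'c'=='c' → l++,r--
[3,6] 'd'=='d' → l++,r--
[4,5] 'c'=='c' → l++,r--

4 moves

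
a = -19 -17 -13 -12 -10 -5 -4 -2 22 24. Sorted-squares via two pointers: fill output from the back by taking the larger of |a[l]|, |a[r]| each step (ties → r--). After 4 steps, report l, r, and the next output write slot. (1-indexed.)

l=3, r=8, next write slot=6

[1,10] |-19|<=|24| out[10]=576 → r--
[1,9] |-19|<=|22| out[9]=484 → r--
[1,8] |-19|>|-2| out[8]=361 → l++
[2,8] |-17|>|-2| out[7]=289 → l++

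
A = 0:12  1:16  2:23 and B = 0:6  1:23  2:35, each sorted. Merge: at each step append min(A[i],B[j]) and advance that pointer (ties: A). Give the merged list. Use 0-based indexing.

[6, 12, 16, 23, 23, 35]

i=0 j=0: A[i]=12>B[j]=6 take 6, j++
i=0 j=1: A[i]=12<=B[j]=23 take 12, i++
i=1 j=1: A[i]=16<=B[j]=23 take 16, i++
i=2 j=1: A[i]=23<=B[j]=23 take 23, i++
i=3 j=1: A done, take B[j]=23, j++
i=3 j=2: A done, take B[j]=35, j++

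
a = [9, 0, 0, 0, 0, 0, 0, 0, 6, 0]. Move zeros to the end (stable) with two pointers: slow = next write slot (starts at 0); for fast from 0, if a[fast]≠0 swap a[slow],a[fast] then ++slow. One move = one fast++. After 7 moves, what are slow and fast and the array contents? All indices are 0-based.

slow=0 fast=0: a[fast]=9≠0 swap→a[0]=9, slow++,fast++
slow=1 fast=1: a[fast]=0, fast++
slow=1 fast=2: a[fast]=0, fast++
slow=1 fast=3: a[fast]=0, fast++
slow=1 fast=4: a[fast]=0, fast++
slow=1 fast=5: a[fast]=0, fast++
slow=1 fast=6: a[fast]=0, fast++

slow=1, fast=7, a=[9, 0, 0, 0, 0, 0, 0, 0, 6, 0]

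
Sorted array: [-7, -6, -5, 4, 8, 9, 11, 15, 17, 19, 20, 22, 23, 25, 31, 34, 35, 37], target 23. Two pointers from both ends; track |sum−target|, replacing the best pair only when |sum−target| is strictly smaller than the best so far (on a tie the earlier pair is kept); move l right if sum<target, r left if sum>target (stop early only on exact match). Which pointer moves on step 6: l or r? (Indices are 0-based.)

l

[0,17] -7+37=30 d=7 * → r--
[0,16] -7+35=28 d=5 * → r--
[0,15] -7+34=27 d=4 * → r--
[0,14] -7+31=24 d=1 * → r--
[0,13] -7+25=18 d=5 → l++
[1,13] -6+25=19 d=4 → l++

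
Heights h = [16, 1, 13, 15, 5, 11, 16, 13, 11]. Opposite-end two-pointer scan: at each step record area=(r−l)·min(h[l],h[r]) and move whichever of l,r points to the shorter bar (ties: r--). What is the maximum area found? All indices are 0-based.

[0,8] min(16,11)*8=88 best=88 * → r--
[0,7] min(16,13)*7=91 best=91 * → r--
[0,6] min(16,16)*6=96 best=96 * → r--
[0,5] min(16,11)*5=55 best=96 → r--
[0,4] min(16,5)*4=20 best=96 → r--
[0,3] min(16,15)*3=45 best=96 → r--
[0,2] min(16,13)*2=26 best=96 → r--
[0,1] min(16,1)*1=1 best=96 → r--

max area = 96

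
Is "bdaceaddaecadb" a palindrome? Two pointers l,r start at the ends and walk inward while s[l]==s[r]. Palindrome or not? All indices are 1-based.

[1,14] 'b'=='b' → l++,r--
[2,13] 'd'=='d' → l++,r--
[3,12] 'a'=='a' → l++,r--
[4,11] 'c'=='c' → l++,r--
[5,10] 'e'=='e' → l++,r--
[6,9] 'a'=='a' → l++,r--
[7,8] 'd'=='d' → l++,r--

palindrome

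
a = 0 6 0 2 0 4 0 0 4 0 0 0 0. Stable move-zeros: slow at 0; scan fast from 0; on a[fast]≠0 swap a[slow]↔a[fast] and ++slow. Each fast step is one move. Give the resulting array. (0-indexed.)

(s=0,f=0) a[fast]=0 → fast++
(s=0,f=1) a[fast]=6≠0 swap→a[0]=6 → slow++,fast++
(s=1,f=2) a[fast]=0 → fast++
(s=1,f=3) a[fast]=2≠0 swap→a[1]=2 → slow++,fast++
(s=2,f=4) a[fast]=0 → fast++
(s=2,f=5) a[fast]=4≠0 swap→a[2]=4 → slow++,fast++
(s=3,f=6) a[fast]=0 → fast++
(s=3,f=7) a[fast]=0 → fast++
(s=3,f=8) a[fast]=4≠0 swap→a[3]=4 → slow++,fast++
(s=4,f=9) a[fast]=0 → fast++
(s=4,f=10) a[fast]=0 → fast++
(s=4,f=11) a[fast]=0 → fast++
(s=4,f=12) a[fast]=0 → fast++

[6, 2, 4, 4, 0, 0, 0, 0, 0, 0, 0, 0, 0]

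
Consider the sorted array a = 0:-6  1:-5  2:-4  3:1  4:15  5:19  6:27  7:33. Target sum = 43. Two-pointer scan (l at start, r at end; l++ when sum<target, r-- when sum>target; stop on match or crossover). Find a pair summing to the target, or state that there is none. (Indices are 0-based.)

no pair

l=0 r=7: -6+33=27 <43, l++
l=1 r=7: -5+33=28 <43, l++
l=2 r=7: -4+33=29 <43, l++
l=3 r=7: 1+33=34 <43, l++
l=4 r=7: 15+33=48 >43, r--
l=4 r=6: 15+27=42 <43, l++
l=5 r=6: 19+27=46 >43, r--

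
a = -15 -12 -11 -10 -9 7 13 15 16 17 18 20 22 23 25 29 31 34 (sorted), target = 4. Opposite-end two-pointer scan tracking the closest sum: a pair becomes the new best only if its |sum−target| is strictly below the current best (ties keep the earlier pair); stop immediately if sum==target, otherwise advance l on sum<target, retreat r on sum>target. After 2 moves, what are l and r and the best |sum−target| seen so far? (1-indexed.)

l=1, r=16, best |Δ|=12

l=1 r=18: -15+34=19 d=15 *, r--
l=1 r=17: -15+31=16 d=12 *, r--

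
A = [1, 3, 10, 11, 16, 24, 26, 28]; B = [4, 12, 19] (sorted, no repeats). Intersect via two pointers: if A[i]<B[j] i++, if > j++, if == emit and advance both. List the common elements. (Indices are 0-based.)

intersection = []

i=0 j=0: 1<4, i++
i=1 j=0: 3<4, i++
i=2 j=0: 10>4, j++
i=2 j=1: 10<12, i++
i=3 j=1: 11<12, i++
i=4 j=1: 16>12, j++
i=4 j=2: 16<19, i++
i=5 j=2: 24>19, j++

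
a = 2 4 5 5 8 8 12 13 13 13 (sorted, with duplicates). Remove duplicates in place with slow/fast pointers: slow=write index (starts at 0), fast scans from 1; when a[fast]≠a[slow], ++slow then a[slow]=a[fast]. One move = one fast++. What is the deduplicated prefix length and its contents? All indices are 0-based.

length 6; prefix = [2, 4, 5, 8, 12, 13]

slow=0 fast=1: a[fast]=4≠a[slow]=2 write a[1]=4, slow++,fast++
slow=1 fast=2: a[fast]=5≠a[slow]=4 write a[2]=5, slow++,fast++
slow=2 fast=3: a[fast]=5=a[slow] dup, fast++
slow=2 fast=4: a[fast]=8≠a[slow]=5 write a[3]=8, slow++,fast++
slow=3 fast=5: a[fast]=8=a[slow] dup, fast++
slow=3 fast=6: a[fast]=12≠a[slow]=8 write a[4]=12, slow++,fast++
slow=4 fast=7: a[fast]=13≠a[slow]=12 write a[5]=13, slow++,fast++
slow=5 fast=8: a[fast]=13=a[slow] dup, fast++
slow=5 fast=9: a[fast]=13=a[slow] dup, fast++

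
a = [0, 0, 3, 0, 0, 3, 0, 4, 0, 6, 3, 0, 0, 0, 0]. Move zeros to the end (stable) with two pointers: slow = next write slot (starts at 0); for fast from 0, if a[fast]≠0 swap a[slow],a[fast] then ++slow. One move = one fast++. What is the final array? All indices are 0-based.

slow=0 fast=0: a[fast]=0, fast++
slow=0 fast=1: a[fast]=0, fast++
slow=0 fast=2: a[fast]=3≠0 swap→a[0]=3, slow++,fast++
slow=1 fast=3: a[fast]=0, fast++
slow=1 fast=4: a[fast]=0, fast++
slow=1 fast=5: a[fast]=3≠0 swap→a[1]=3, slow++,fast++
slow=2 fast=6: a[fast]=0, fast++
slow=2 fast=7: a[fast]=4≠0 swap→a[2]=4, slow++,fast++
slow=3 fast=8: a[fast]=0, fast++
slow=3 fast=9: a[fast]=6≠0 swap→a[3]=6, slow++,fast++
slow=4 fast=10: a[fast]=3≠0 swap→a[4]=3, slow++,fast++
slow=5 fast=11: a[fast]=0, fast++
slow=5 fast=12: a[fast]=0, fast++
slow=5 fast=13: a[fast]=0, fast++
slow=5 fast=14: a[fast]=0, fast++

[3, 3, 4, 6, 3, 0, 0, 0, 0, 0, 0, 0, 0, 0, 0]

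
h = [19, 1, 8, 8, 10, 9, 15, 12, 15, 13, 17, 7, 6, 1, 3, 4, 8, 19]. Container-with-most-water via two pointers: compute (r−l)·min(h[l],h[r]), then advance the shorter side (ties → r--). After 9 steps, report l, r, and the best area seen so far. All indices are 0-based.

l=0, r=8, best area=323

l=0 r=17: min(19,19)*17=323 best=323 *, r--
l=0 r=16: min(19,8)*16=128 best=323, r--
l=0 r=15: min(19,4)*15=60 best=323, r--
l=0 r=14: min(19,3)*14=42 best=323, r--
l=0 r=13: min(19,1)*13=13 best=323, r--
l=0 r=12: min(19,6)*12=72 best=323, r--
l=0 r=11: min(19,7)*11=77 best=323, r--
l=0 r=10: min(19,17)*10=170 best=323, r--
l=0 r=9: min(19,13)*9=117 best=323, r--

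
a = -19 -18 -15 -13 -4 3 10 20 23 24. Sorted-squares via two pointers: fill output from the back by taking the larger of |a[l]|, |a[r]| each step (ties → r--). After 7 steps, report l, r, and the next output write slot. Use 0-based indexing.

[0,9] |-19|<=|24| out[9]=576 → r--
[0,8] |-19|<=|23| out[8]=529 → r--
[0,7] |-19|<=|20| out[7]=400 → r--
[0,6] |-19|>|10| out[6]=361 → l++
[1,6] |-18|>|10| out[5]=324 → l++
[2,6] |-15|>|10| out[4]=225 → l++
[3,6] |-13|>|10| out[3]=169 → l++

l=4, r=6, next write slot=2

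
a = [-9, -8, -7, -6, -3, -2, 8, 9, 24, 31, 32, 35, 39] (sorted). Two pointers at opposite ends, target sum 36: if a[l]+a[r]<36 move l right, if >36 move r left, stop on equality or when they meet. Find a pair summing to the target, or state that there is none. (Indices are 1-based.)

(-3, 39)

[1,13] -9+39=30 <36 → l++
[2,13] -8+39=31 <36 → l++
[3,13] -7+39=32 <36 → l++
[4,13] -6+39=33 <36 → l++
[5,13] -3+39=36 → found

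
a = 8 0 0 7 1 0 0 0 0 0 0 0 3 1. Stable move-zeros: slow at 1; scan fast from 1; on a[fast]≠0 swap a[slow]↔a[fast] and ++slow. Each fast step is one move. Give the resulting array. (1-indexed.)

slow=1 fast=1: a[fast]=8≠0 swap→a[1]=8, slow++,fast++
slow=2 fast=2: a[fast]=0, fast++
slow=2 fast=3: a[fast]=0, fast++
slow=2 fast=4: a[fast]=7≠0 swap→a[2]=7, slow++,fast++
slow=3 fast=5: a[fast]=1≠0 swap→a[3]=1, slow++,fast++
slow=4 fast=6: a[fast]=0, fast++
slow=4 fast=7: a[fast]=0, fast++
slow=4 fast=8: a[fast]=0, fast++
slow=4 fast=9: a[fast]=0, fast++
slow=4 fast=10: a[fast]=0, fast++
slow=4 fast=11: a[fast]=0, fast++
slow=4 fast=12: a[fast]=0, fast++
slow=4 fast=13: a[fast]=3≠0 swap→a[4]=3, slow++,fast++
slow=5 fast=14: a[fast]=1≠0 swap→a[5]=1, slow++,fast++

[8, 7, 1, 3, 1, 0, 0, 0, 0, 0, 0, 0, 0, 0]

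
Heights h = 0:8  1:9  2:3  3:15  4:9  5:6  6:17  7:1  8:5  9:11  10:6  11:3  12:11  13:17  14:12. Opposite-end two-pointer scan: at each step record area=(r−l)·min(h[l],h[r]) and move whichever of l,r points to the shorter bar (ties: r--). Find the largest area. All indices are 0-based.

[0,14] min(8,12)*14=112 best=112 * → l++
[1,14] min(9,12)*13=117 best=117 * → l++
[2,14] min(3,12)*12=36 best=117 → l++
[3,14] min(15,12)*11=132 best=132 * → r--
[3,13] min(15,17)*10=150 best=150 * → l++
[4,13] min(9,17)*9=81 best=150 → l++
[5,13] min(6,17)*8=48 best=150 → l++
[6,13] min(17,17)*7=119 best=150 → r--
[6,12] min(17,11)*6=66 best=150 → r--
[6,11] min(17,3)*5=15 best=150 → r--
[6,10] min(17,6)*4=24 best=150 → r--
[6,9] min(17,11)*3=33 best=150 → r--
[6,8] min(17,5)*2=10 best=150 → r--
[6,7] min(17,1)*1=1 best=150 → r--

max area = 150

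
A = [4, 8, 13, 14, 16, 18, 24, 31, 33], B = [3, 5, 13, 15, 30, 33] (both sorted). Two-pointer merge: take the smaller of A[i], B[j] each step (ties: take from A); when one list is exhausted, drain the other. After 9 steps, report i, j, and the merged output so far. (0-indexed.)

i=5, j=4, merged so far=[3, 4, 5, 8, 13, 13, 14, 15, 16]

[i=0,j=0] A[i]=4>B[j]=3 take 3 → j++
[i=0,j=1] A[i]=4<=B[j]=5 take 4 → i++
[i=1,j=1] A[i]=8>B[j]=5 take 5 → j++
[i=1,j=2] A[i]=8<=B[j]=13 take 8 → i++
[i=2,j=2] A[i]=13<=B[j]=13 take 13 → i++
[i=3,j=2] A[i]=14>B[j]=13 take 13 → j++
[i=3,j=3] A[i]=14<=B[j]=15 take 14 → i++
[i=4,j=3] A[i]=16>B[j]=15 take 15 → j++
[i=4,j=4] A[i]=16<=B[j]=30 take 16 → i++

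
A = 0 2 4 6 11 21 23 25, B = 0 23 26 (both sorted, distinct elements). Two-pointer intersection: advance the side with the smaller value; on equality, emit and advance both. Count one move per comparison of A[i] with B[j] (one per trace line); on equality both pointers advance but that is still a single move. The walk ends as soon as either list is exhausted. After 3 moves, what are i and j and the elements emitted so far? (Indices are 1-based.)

i=1 j=1: 0==0 emit, i++,j++
i=2 j=2: 2<23, i++
i=3 j=2: 4<23, i++

i=4, j=2, emitted=[0]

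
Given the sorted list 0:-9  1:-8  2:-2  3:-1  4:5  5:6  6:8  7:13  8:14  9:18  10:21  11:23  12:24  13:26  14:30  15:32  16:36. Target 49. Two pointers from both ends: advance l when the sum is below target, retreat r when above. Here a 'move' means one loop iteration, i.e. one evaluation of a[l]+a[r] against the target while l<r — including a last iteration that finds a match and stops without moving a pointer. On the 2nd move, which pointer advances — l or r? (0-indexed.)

l

l=0 r=16: -9+36=27 <49, l++
l=1 r=16: -8+36=28 <49, l++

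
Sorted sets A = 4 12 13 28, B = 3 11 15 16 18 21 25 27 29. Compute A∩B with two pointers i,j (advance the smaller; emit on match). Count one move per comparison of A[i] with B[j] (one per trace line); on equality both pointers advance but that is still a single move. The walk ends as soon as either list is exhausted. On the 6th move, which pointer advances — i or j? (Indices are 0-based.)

j

[i=0,j=0] 4>3 → j++
[i=0,j=1] 4<11 → i++
[i=1,j=1] 12>11 → j++
[i=1,j=2] 12<15 → i++
[i=2,j=2] 13<15 → i++
[i=3,j=2] 28>15 → j++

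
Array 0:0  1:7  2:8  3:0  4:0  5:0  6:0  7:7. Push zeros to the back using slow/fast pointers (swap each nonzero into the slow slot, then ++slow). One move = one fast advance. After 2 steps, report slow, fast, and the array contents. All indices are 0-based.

slow=1, fast=2, a=[7, 0, 8, 0, 0, 0, 0, 7]

(s=0,f=0) a[fast]=0 → fast++
(s=0,f=1) a[fast]=7≠0 swap→a[0]=7 → slow++,fast++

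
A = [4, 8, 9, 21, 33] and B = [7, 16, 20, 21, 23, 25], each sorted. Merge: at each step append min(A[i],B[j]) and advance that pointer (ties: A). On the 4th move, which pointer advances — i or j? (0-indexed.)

i

[i=0,j=0] A[i]=4<=B[j]=7 take 4 → i++
[i=1,j=0] A[i]=8>B[j]=7 take 7 → j++
[i=1,j=1] A[i]=8<=B[j]=16 take 8 → i++
[i=2,j=1] A[i]=9<=B[j]=16 take 9 → i++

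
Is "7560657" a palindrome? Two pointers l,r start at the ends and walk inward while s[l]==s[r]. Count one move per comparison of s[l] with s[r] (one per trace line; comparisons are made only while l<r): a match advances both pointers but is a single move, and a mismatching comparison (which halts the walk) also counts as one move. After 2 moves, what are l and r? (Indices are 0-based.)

l=2, r=4

l=0 r=6: '7'=='7', l++,r--
l=1 r=5: '5'=='5', l++,r--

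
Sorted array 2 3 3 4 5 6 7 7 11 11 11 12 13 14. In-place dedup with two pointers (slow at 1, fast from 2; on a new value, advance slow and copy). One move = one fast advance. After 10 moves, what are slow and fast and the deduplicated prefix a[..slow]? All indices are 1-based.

slow=1 fast=2: a[fast]=3≠a[slow]=2 write a[2]=3, slow++,fast++
slow=2 fast=3: a[fast]=3=a[slow] dup, fast++
slow=2 fast=4: a[fast]=4≠a[slow]=3 write a[3]=4, slow++,fast++
slow=3 fast=5: a[fast]=5≠a[slow]=4 write a[4]=5, slow++,fast++
slow=4 fast=6: a[fast]=6≠a[slow]=5 write a[5]=6, slow++,fast++
slow=5 fast=7: a[fast]=7≠a[slow]=6 write a[6]=7, slow++,fast++
slow=6 fast=8: a[fast]=7=a[slow] dup, fast++
slow=6 fast=9: a[fast]=11≠a[slow]=7 write a[7]=11, slow++,fast++
slow=7 fast=10: a[fast]=11=a[slow] dup, fast++
slow=7 fast=11: a[fast]=11=a[slow] dup, fast++

slow=7, fast=12, prefix=[2, 3, 4, 5, 6, 7, 11]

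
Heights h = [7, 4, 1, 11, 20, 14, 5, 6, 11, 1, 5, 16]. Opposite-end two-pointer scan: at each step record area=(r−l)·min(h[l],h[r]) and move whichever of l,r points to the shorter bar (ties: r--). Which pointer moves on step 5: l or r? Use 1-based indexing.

l=1 r=12: min(7,16)*11=77 best=77 *, l++
l=2 r=12: min(4,16)*10=40 best=77, l++
l=3 r=12: min(1,16)*9=9 best=77, l++
l=4 r=12: min(11,16)*8=88 best=88 *, l++
l=5 r=12: min(20,16)*7=112 best=112 *, r--

r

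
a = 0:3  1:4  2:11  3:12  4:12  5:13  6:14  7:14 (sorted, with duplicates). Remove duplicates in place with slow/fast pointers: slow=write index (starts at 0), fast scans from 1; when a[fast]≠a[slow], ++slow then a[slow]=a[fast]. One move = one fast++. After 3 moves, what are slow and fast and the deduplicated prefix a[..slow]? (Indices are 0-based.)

slow=3, fast=4, prefix=[3, 4, 11, 12]

slow=0 fast=1: a[fast]=4≠a[slow]=3 write a[1]=4, slow++,fast++
slow=1 fast=2: a[fast]=11≠a[slow]=4 write a[2]=11, slow++,fast++
slow=2 fast=3: a[fast]=12≠a[slow]=11 write a[3]=12, slow++,fast++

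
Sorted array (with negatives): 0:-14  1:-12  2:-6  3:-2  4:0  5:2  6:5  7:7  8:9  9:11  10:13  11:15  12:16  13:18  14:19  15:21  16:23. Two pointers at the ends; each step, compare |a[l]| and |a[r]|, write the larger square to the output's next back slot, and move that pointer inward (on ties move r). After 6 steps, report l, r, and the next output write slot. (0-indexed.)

l=0, r=10, next write slot=10

[0,16] |-14|<=|23| out[16]=529 → r--
[0,15] |-14|<=|21| out[15]=441 → r--
[0,14] |-14|<=|19| out[14]=361 → r--
[0,13] |-14|<=|18| out[13]=324 → r--
[0,12] |-14|<=|16| out[12]=256 → r--
[0,11] |-14|<=|15| out[11]=225 → r--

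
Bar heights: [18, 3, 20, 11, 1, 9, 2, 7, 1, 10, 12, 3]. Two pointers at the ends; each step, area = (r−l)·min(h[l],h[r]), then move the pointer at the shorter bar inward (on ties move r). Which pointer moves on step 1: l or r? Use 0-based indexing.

r

l=0 r=11: min(18,3)*11=33 best=33 *, r--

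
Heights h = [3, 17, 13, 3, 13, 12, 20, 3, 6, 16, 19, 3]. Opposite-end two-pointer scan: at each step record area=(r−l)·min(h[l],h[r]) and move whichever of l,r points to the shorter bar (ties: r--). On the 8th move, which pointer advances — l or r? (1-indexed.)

[1,12] min(3,3)*11=33 best=33 * → r--
[1,11] min(3,19)*10=30 best=33 → l++
[2,11] min(17,19)*9=153 best=153 * → l++
[3,11] min(13,19)*8=104 best=153 → l++
[4,11] min(3,19)*7=21 best=153 → l++
[5,11] min(13,19)*6=78 best=153 → l++
[6,11] min(12,19)*5=60 best=153 → l++
[7,11] min(20,19)*4=76 best=153 → r--

r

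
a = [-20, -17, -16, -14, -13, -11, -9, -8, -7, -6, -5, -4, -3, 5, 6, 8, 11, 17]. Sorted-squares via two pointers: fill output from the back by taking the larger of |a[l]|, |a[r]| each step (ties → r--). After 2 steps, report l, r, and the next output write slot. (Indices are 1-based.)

[1,18] |-20|>|17| out[18]=400 → l++
[2,18] |-17|<=|17| out[17]=289 → r--

l=2, r=17, next write slot=16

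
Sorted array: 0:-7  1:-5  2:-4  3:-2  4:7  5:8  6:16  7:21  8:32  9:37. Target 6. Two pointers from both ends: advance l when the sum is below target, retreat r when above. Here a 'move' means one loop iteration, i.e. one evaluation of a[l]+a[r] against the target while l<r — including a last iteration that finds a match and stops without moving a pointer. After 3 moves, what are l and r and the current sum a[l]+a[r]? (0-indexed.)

l=0, r=6, sum=9

[0,9] -7+37=30 >6 → r--
[0,8] -7+32=25 >6 → r--
[0,7] -7+21=14 >6 → r--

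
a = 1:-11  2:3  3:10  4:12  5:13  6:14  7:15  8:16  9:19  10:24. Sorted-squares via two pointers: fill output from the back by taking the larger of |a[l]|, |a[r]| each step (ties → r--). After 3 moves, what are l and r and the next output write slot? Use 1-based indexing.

l=1, r=7, next write slot=7

[1,10] |-11|<=|24| out[10]=576 → r--
[1,9] |-11|<=|19| out[9]=361 → r--
[1,8] |-11|<=|16| out[8]=256 → r--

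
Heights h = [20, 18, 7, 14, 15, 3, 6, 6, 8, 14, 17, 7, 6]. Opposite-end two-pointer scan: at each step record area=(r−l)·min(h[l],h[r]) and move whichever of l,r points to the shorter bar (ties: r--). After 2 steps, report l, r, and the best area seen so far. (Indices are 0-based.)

l=0, r=10, best area=77

l=0 r=12: min(20,6)*12=72 best=72 *, r--
l=0 r=11: min(20,7)*11=77 best=77 *, r--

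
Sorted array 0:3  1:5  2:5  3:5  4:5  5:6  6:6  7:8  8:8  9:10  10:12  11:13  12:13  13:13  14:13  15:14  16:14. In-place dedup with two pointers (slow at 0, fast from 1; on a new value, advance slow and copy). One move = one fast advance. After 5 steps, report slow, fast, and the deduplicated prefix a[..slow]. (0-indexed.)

slow=0 fast=1: a[fast]=5≠a[slow]=3 write a[1]=5, slow++,fast++
slow=1 fast=2: a[fast]=5=a[slow] dup, fast++
slow=1 fast=3: a[fast]=5=a[slow] dup, fast++
slow=1 fast=4: a[fast]=5=a[slow] dup, fast++
slow=1 fast=5: a[fast]=6≠a[slow]=5 write a[2]=6, slow++,fast++

slow=2, fast=6, prefix=[3, 5, 6]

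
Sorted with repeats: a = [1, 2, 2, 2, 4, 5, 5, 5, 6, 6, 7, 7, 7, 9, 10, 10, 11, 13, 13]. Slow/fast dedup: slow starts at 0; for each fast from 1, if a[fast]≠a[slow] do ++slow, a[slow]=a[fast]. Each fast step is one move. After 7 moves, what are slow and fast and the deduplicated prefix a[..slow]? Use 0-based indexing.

(s=0,f=1) a[fast]=2≠a[slow]=1 write a[1]=2 → slow++,fast++
(s=1,f=2) a[fast]=2=a[slow] dup → fast++
(s=1,f=3) a[fast]=2=a[slow] dup → fast++
(s=1,f=4) a[fast]=4≠a[slow]=2 write a[2]=4 → slow++,fast++
(s=2,f=5) a[fast]=5≠a[slow]=4 write a[3]=5 → slow++,fast++
(s=3,f=6) a[fast]=5=a[slow] dup → fast++
(s=3,f=7) a[fast]=5=a[slow] dup → fast++

slow=3, fast=8, prefix=[1, 2, 4, 5]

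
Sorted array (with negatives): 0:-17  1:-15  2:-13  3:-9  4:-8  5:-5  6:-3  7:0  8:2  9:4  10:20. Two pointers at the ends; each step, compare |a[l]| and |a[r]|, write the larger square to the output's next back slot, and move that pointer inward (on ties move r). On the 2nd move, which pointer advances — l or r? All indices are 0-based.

l=0 r=10: |-17|<=|20| out[10]=400, r--
l=0 r=9: |-17|>|4| out[9]=289, l++

l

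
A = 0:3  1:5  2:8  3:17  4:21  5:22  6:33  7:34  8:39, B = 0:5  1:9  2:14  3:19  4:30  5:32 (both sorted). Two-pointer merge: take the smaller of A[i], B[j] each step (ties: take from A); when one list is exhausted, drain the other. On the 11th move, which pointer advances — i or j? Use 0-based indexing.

j

i=0 j=0: A[i]=3<=B[j]=5 take 3, i++
i=1 j=0: A[i]=5<=B[j]=5 take 5, i++
i=2 j=0: A[i]=8>B[j]=5 take 5, j++
i=2 j=1: A[i]=8<=B[j]=9 take 8, i++
i=3 j=1: A[i]=17>B[j]=9 take 9, j++
i=3 j=2: A[i]=17>B[j]=14 take 14, j++
i=3 j=3: A[i]=17<=B[j]=19 take 17, i++
i=4 j=3: A[i]=21>B[j]=19 take 19, j++
i=4 j=4: A[i]=21<=B[j]=30 take 21, i++
i=5 j=4: A[i]=22<=B[j]=30 take 22, i++
i=6 j=4: A[i]=33>B[j]=30 take 30, j++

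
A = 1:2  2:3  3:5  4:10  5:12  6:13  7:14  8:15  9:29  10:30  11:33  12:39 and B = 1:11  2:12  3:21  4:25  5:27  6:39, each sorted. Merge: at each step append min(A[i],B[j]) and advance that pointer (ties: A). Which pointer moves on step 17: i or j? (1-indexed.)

i=1 j=1: A[i]=2<=B[j]=11 take 2, i++
i=2 j=1: A[i]=3<=B[j]=11 take 3, i++
i=3 j=1: A[i]=5<=B[j]=11 take 5, i++
i=4 j=1: A[i]=10<=B[j]=11 take 10, i++
i=5 j=1: A[i]=12>B[j]=11 take 11, j++
i=5 j=2: A[i]=12<=B[j]=12 take 12, i++
i=6 j=2: A[i]=13>B[j]=12 take 12, j++
i=6 j=3: A[i]=13<=B[j]=21 take 13, i++
i=7 j=3: A[i]=14<=B[j]=21 take 14, i++
i=8 j=3: A[i]=15<=B[j]=21 take 15, i++
i=9 j=3: A[i]=29>B[j]=21 take 21, j++
i=9 j=4: A[i]=29>B[j]=25 take 25, j++
i=9 j=5: A[i]=29>B[j]=27 take 27, j++
i=9 j=6: A[i]=29<=B[j]=39 take 29, i++
i=10 j=6: A[i]=30<=B[j]=39 take 30, i++
i=11 j=6: A[i]=33<=B[j]=39 take 33, i++
i=12 j=6: A[i]=39<=B[j]=39 take 39, i++

i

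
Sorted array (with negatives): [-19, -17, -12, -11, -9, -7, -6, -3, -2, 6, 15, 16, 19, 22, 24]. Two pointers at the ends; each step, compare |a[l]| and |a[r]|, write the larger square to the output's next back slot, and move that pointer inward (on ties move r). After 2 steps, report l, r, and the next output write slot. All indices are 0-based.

l=0 r=14: |-19|<=|24| out[14]=576, r--
l=0 r=13: |-19|<=|22| out[13]=484, r--

l=0, r=12, next write slot=12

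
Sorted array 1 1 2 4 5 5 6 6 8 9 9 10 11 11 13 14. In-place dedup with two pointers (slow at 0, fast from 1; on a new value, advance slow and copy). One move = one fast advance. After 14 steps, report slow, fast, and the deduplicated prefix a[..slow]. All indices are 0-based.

(s=0,f=1) a[fast]=1=a[slow] dup → fast++
(s=0,f=2) a[fast]=2≠a[slow]=1 write a[1]=2 → slow++,fast++
(s=1,f=3) a[fast]=4≠a[slow]=2 write a[2]=4 → slow++,fast++
(s=2,f=4) a[fast]=5≠a[slow]=4 write a[3]=5 → slow++,fast++
(s=3,f=5) a[fast]=5=a[slow] dup → fast++
(s=3,f=6) a[fast]=6≠a[slow]=5 write a[4]=6 → slow++,fast++
(s=4,f=7) a[fast]=6=a[slow] dup → fast++
(s=4,f=8) a[fast]=8≠a[slow]=6 write a[5]=8 → slow++,fast++
(s=5,f=9) a[fast]=9≠a[slow]=8 write a[6]=9 → slow++,fast++
(s=6,f=10) a[fast]=9=a[slow] dup → fast++
(s=6,f=11) a[fast]=10≠a[slow]=9 write a[7]=10 → slow++,fast++
(s=7,f=12) a[fast]=11≠a[slow]=10 write a[8]=11 → slow++,fast++
(s=8,f=13) a[fast]=11=a[slow] dup → fast++
(s=8,f=14) a[fast]=13≠a[slow]=11 write a[9]=13 → slow++,fast++

slow=9, fast=15, prefix=[1, 2, 4, 5, 6, 8, 9, 10, 11, 13]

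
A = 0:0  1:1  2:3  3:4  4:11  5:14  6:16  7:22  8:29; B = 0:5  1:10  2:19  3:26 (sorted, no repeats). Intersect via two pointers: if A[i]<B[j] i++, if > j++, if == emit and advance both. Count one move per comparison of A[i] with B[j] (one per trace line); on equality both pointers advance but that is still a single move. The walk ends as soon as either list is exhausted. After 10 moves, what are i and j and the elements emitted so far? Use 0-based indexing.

i=7, j=3, emitted=[]

i=0 j=0: 0<5, i++
i=1 j=0: 1<5, i++
i=2 j=0: 3<5, i++
i=3 j=0: 4<5, i++
i=4 j=0: 11>5, j++
i=4 j=1: 11>10, j++
i=4 j=2: 11<19, i++
i=5 j=2: 14<19, i++
i=6 j=2: 16<19, i++
i=7 j=2: 22>19, j++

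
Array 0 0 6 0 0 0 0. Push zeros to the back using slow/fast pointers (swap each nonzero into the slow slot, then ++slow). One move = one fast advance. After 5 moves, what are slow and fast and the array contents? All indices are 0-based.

slow=0 fast=0: a[fast]=0, fast++
slow=0 fast=1: a[fast]=0, fast++
slow=0 fast=2: a[fast]=6≠0 swap→a[0]=6, slow++,fast++
slow=1 fast=3: a[fast]=0, fast++
slow=1 fast=4: a[fast]=0, fast++

slow=1, fast=5, a=[6, 0, 0, 0, 0, 0, 0]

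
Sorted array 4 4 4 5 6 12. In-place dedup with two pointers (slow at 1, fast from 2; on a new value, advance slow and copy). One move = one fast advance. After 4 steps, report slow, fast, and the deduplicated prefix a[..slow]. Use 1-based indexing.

slow=3, fast=6, prefix=[4, 5, 6]

slow=1 fast=2: a[fast]=4=a[slow] dup, fast++
slow=1 fast=3: a[fast]=4=a[slow] dup, fast++
slow=1 fast=4: a[fast]=5≠a[slow]=4 write a[2]=5, slow++,fast++
slow=2 fast=5: a[fast]=6≠a[slow]=5 write a[3]=6, slow++,fast++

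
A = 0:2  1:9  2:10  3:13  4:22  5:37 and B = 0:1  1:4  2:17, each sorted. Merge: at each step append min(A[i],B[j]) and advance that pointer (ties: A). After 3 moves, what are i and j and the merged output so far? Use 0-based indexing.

i=1, j=2, merged so far=[1, 2, 4]

[i=0,j=0] A[i]=2>B[j]=1 take 1 → j++
[i=0,j=1] A[i]=2<=B[j]=4 take 2 → i++
[i=1,j=1] A[i]=9>B[j]=4 take 4 → j++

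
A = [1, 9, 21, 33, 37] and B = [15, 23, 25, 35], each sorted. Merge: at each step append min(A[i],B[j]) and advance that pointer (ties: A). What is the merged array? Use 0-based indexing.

i=0 j=0: A[i]=1<=B[j]=15 take 1, i++
i=1 j=0: A[i]=9<=B[j]=15 take 9, i++
i=2 j=0: A[i]=21>B[j]=15 take 15, j++
i=2 j=1: A[i]=21<=B[j]=23 take 21, i++
i=3 j=1: A[i]=33>B[j]=23 take 23, j++
i=3 j=2: A[i]=33>B[j]=25 take 25, j++
i=3 j=3: A[i]=33<=B[j]=35 take 33, i++
i=4 j=3: A[i]=37>B[j]=35 take 35, j++
i=4 j=4: B done, take A[i]=37, i++

[1, 9, 15, 21, 23, 25, 33, 35, 37]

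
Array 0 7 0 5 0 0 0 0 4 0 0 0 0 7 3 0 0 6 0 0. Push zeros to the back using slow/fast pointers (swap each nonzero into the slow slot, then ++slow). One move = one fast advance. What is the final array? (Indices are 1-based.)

slow=1 fast=1: a[fast]=0, fast++
slow=1 fast=2: a[fast]=7≠0 swap→a[1]=7, slow++,fast++
slow=2 fast=3: a[fast]=0, fast++
slow=2 fast=4: a[fast]=5≠0 swap→a[2]=5, slow++,fast++
slow=3 fast=5: a[fast]=0, fast++
slow=3 fast=6: a[fast]=0, fast++
slow=3 fast=7: a[fast]=0, fast++
slow=3 fast=8: a[fast]=0, fast++
slow=3 fast=9: a[fast]=4≠0 swap→a[3]=4, slow++,fast++
slow=4 fast=10: a[fast]=0, fast++
slow=4 fast=11: a[fast]=0, fast++
slow=4 fast=12: a[fast]=0, fast++
slow=4 fast=13: a[fast]=0, fast++
slow=4 fast=14: a[fast]=7≠0 swap→a[4]=7, slow++,fast++
slow=5 fast=15: a[fast]=3≠0 swap→a[5]=3, slow++,fast++
slow=6 fast=16: a[fast]=0, fast++
slow=6 fast=17: a[fast]=0, fast++
slow=6 fast=18: a[fast]=6≠0 swap→a[6]=6, slow++,fast++
slow=7 fast=19: a[fast]=0, fast++
slow=7 fast=20: a[fast]=0, fast++

[7, 5, 4, 7, 3, 6, 0, 0, 0, 0, 0, 0, 0, 0, 0, 0, 0, 0, 0, 0]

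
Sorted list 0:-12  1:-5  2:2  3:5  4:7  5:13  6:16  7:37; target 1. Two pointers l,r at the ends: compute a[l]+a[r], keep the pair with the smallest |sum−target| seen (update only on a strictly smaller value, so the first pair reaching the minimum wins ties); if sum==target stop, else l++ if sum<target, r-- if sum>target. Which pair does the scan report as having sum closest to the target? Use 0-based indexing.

[0,7] -12+37=25 d=24 * → r--
[0,6] -12+16=4 d=3 * → r--
[0,5] -12+13=1 d=0 * → stop

pair (-12, 13) with sum 1 (|Δ|=0)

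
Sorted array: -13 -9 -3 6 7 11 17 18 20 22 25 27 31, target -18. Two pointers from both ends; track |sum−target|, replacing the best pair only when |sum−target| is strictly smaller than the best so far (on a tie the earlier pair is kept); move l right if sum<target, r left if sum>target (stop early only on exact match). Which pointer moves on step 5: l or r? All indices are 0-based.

l=0 r=12: -13+31=18 d=36 *, r--
l=0 r=11: -13+27=14 d=32 *, r--
l=0 r=10: -13+25=12 d=30 *, r--
l=0 r=9: -13+22=9 d=27 *, r--
l=0 r=8: -13+20=7 d=25 *, r--

r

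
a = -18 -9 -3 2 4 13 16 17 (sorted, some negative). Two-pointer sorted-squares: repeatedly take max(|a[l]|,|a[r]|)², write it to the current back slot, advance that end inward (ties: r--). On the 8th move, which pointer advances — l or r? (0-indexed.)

r

l=0 r=7: |-18|>|17| out[7]=324, l++
l=1 r=7: |-9|<=|17| out[6]=289, r--
l=1 r=6: |-9|<=|16| out[5]=256, r--
l=1 r=5: |-9|<=|13| out[4]=169, r--
l=1 r=4: |-9|>|4| out[3]=81, l++
l=2 r=4: |-3|<=|4| out[2]=16, r--
l=2 r=3: |-3|>|2| out[1]=9, l++
l=3 r=3: |2|<=|2| out[0]=4, r--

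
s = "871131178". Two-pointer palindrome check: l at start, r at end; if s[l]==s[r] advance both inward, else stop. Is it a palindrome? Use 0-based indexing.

palindrome

l=0 r=8: '8'=='8', l++,r--
l=1 r=7: '7'=='7', l++,r--
l=2 r=6: '1'=='1', l++,r--
l=3 r=5: '1'=='1', l++,r--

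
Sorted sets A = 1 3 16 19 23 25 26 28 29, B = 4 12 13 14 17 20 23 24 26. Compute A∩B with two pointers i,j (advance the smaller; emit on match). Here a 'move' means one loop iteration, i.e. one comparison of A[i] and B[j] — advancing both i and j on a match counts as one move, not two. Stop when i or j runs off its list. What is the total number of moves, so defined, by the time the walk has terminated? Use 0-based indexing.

i=0 j=0: 1<4, i++
i=1 j=0: 3<4, i++
i=2 j=0: 16>4, j++
i=2 j=1: 16>12, j++
i=2 j=2: 16>13, j++
i=2 j=3: 16>14, j++
i=2 j=4: 16<17, i++
i=3 j=4: 19>17, j++
i=3 j=5: 19<20, i++
i=4 j=5: 23>20, j++
i=4 j=6: 23==23 emit, i++,j++
i=5 j=7: 25>24, j++
i=5 j=8: 25<26, i++
i=6 j=8: 26==26 emit, i++,j++

14 moves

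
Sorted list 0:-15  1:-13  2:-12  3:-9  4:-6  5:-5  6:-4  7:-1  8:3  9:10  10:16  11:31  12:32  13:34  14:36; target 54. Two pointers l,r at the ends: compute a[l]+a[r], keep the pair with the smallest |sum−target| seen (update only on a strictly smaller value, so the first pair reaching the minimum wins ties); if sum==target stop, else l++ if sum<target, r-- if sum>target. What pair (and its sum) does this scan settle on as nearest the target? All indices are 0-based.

pair (16, 36) with sum 52 (|Δ|=2)

[0,14] -15+36=21 d=33 * → l++
[1,14] -13+36=23 d=31 * → l++
[2,14] -12+36=24 d=30 * → l++
[3,14] -9+36=27 d=27 * → l++
[4,14] -6+36=30 d=24 * → l++
[5,14] -5+36=31 d=23 * → l++
[6,14] -4+36=32 d=22 * → l++
[7,14] -1+36=35 d=19 * → l++
[8,14] 3+36=39 d=15 * → l++
[9,14] 10+36=46 d=8 * → l++
[10,14] 16+36=52 d=2 * → l++
[11,14] 31+36=67 d=13 → r--
[11,13] 31+34=65 d=11 → r--
[11,12] 31+32=63 d=9 → r--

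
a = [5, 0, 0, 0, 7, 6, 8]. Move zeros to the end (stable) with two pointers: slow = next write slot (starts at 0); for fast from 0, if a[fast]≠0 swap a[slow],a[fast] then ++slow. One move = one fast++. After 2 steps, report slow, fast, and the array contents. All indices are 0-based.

slow=0 fast=0: a[fast]=5≠0 swap→a[0]=5, slow++,fast++
slow=1 fast=1: a[fast]=0, fast++

slow=1, fast=2, a=[5, 0, 0, 0, 7, 6, 8]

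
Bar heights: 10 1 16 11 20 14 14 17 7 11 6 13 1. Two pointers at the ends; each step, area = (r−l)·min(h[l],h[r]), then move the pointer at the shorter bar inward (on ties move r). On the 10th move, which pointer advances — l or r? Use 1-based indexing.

l=1 r=13: min(10,1)*12=12 best=12 *, r--
l=1 r=12: min(10,13)*11=110 best=110 *, l++
l=2 r=12: min(1,13)*10=10 best=110, l++
l=3 r=12: min(16,13)*9=117 best=117 *, r--
l=3 r=11: min(16,6)*8=48 best=117, r--
l=3 r=10: min(16,11)*7=77 best=117, r--
l=3 r=9: min(16,7)*6=42 best=117, r--
l=3 r=8: min(16,17)*5=80 best=117, l++
l=4 r=8: min(11,17)*4=44 best=117, l++
l=5 r=8: min(20,17)*3=51 best=117, r--

r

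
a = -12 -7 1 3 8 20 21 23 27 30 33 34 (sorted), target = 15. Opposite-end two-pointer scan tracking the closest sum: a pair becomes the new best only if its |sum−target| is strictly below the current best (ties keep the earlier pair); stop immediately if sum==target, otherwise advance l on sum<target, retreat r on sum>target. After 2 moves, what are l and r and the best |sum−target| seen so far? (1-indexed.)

[1,12] -12+34=22 d=7 * → r--
[1,11] -12+33=21 d=6 * → r--

l=1, r=10, best |Δ|=6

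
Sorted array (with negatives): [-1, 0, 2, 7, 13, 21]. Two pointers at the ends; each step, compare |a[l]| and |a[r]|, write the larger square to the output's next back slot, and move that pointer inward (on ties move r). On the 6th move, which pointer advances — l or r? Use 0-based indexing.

[0,5] |-1|<=|21| out[5]=441 → r--
[0,4] |-1|<=|13| out[4]=169 → r--
[0,3] |-1|<=|7| out[3]=49 → r--
[0,2] |-1|<=|2| out[2]=4 → r--
[0,1] |-1|>|0| out[1]=1 → l++
[1,1] |0|<=|0| out[0]=0 → r--

r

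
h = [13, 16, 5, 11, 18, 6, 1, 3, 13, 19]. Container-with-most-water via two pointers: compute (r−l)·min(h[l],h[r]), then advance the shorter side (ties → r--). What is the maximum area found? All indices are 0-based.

[0,9] min(13,19)*9=117 best=117 * → l++
[1,9] min(16,19)*8=128 best=128 * → l++
[2,9] min(5,19)*7=35 best=128 → l++
[3,9] min(11,19)*6=66 best=128 → l++
[4,9] min(18,19)*5=90 best=128 → l++
[5,9] min(6,19)*4=24 best=128 → l++
[6,9] min(1,19)*3=3 best=128 → l++
[7,9] min(3,19)*2=6 best=128 → l++
[8,9] min(13,19)*1=13 best=128 → l++

max area = 128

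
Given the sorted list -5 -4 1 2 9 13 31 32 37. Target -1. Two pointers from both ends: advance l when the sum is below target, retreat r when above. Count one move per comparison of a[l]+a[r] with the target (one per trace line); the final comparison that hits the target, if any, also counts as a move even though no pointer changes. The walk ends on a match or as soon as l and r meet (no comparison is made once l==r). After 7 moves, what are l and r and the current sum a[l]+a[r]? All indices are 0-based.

l=2, r=3, sum=3

[0,8] -5+37=32 >-1 → r--
[0,7] -5+32=27 >-1 → r--
[0,6] -5+31=26 >-1 → r--
[0,5] -5+13=8 >-1 → r--
[0,4] -5+9=4 >-1 → r--
[0,3] -5+2=-3 <-1 → l++
[1,3] -4+2=-2 <-1 → l++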